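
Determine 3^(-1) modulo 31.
Since 31 is prime, by Fermat 3^(-1) ≡ 3^{29} ≡ 21 mod 31. Verify: 3 × 21 = 63 ≡ 1 mod 31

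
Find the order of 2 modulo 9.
Powers of 2 mod 9: 2^1≡2, 2^2≡4, 2^3≡8, 2^4≡7, 2^5≡5, 2^6≡1. So the order of 2 is 6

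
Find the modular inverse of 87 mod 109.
Since 109 is prime, by Fermat 87^(-1) ≡ 87^{107} ≡ 104 mod 109. Verify: 87 × 104 = 9048 ≡ 1 mod 109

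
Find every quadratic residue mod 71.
Quadratic residues modulo 71: {1, 2, 3, 4, 5, 6, 8, 9, 10, 12, 15, 16, 18, 19, 20, 24, 25, 27, 29, 30, 32, 36, 37, 38, 40, 43, 45, 48, 49, 50, 54, 57, 58, 60, 64}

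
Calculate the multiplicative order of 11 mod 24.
Powers of 11 mod 24: 11^1≡11, 11^2≡1. ord_24(11) = 2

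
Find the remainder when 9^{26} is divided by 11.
By Fermat: 9^{10} ≡ 1 mod 11. 26 = 2×10 + 6. So 9^{26} ≡ 9^{6} ≡ 9 mod 11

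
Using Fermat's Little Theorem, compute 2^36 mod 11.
By Fermat: 2^{10} ≡ 1 mod 11. 36 = 3×10 + 6. So 2^{36} ≡ 2^{6} ≡ 9 mod 11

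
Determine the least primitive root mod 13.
g = 2. For each prime q|12: 2^{6}≡12, 2^{4}≡3, none ≡ 1, so ord_13(2) = 12 and 2 is a primitive root.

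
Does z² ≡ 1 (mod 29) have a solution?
By Euler's criterion: 1^{14} ≡ 1 (mod 29). Since this equals 1, 1 is a QR.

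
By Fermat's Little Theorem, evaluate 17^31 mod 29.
By Fermat: 17^{28} ≡ 1 mod 29. So 17^{31} = 17^{28} · 17^{3} ≡ 17^{3} ≡ 12 mod 29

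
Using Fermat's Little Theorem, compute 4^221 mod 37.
By Fermat: 4^{36} ≡ 1 mod 37. 221 ≡ 5 mod 36. So 4^{221} ≡ 4^{5} ≡ 25 mod 37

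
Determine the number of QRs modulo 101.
For prime 101, there are (p-1)/2 = (101-1)/2 = 50 quadratic residues (excluding 0).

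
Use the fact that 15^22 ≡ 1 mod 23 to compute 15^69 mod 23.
By Fermat: 15^{22} ≡ 1 mod 23. 69 = 3×22 + 3. So 15^{69} ≡ 15^{3} ≡ 17 mod 23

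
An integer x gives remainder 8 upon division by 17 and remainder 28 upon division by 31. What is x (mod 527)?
M = 17 × 31 = 527. M₁ = 31, y₁ ≡ 11 (mod 17). M₂ = 17, y₂ ≡ 11 (mod 31). x = 8×31×11 + 28×17×11 ≡ 59 (mod 527)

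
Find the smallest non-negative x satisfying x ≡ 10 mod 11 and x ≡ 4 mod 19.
M = 11 × 19 = 209. M₁ = 19, y₁ ≡ 7 mod 11. M₂ = 11, y₂ ≡ 7 mod 19. x = 10×19×7 + 4×11×7 ≡ 175 mod 209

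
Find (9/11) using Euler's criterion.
(9/11) = 9^{5} mod 11 = 1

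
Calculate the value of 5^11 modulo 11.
Using Fermat: 5^{10} ≡ 1 (mod 11). 11 ≡ 1 (mod 10). So 5^{11} ≡ 5^{1} ≡ 5 (mod 11)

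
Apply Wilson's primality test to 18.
(17)! mod 18 = 0. Since 0 ≢ -1 mod 18, 18 is not prime.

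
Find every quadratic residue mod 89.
Quadratic residues modulo 89: {1, 2, 4, 5, 8, 9, 10, 11, 16, 17, 18, 20, 21, 22, 25, 32, 34, 36, 39, 40, 42, 44, 45, 47, 49, 50, 53, 55, 57, 64, 67, 68, 69, 71, 72, 73, 78, 79, 80, 81, 84, 85, 87, 88}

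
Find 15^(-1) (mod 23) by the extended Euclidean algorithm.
Extended GCD: 15(-3) + 23(2) = 1. So 15^(-1) ≡ -3 ≡ 20 (mod 23). Verify: 15 × 20 = 300 ≡ 1 (mod 23)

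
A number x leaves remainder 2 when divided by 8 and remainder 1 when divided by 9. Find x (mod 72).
M = 8 × 9 = 72. M₁ = 9, y₁ ≡ 1 (mod 8). M₂ = 8, y₂ ≡ 8 (mod 9). x = 2×9×1 + 1×8×8 ≡ 10 (mod 72)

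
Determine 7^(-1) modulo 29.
Since 29 is prime, by Fermat 7^(-1) ≡ 7^{27} ≡ 25 mod 29. Verify: 7 × 25 = 175 ≡ 1 mod 29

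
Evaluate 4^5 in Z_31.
By repeated squaring (mod 31): 4^{1}≡4, 4^{2}≡16, 4^{4}≡8. Then 4^{5} = 4^{4+1} ≡ 8 × 4 ≡ 1 (mod 31)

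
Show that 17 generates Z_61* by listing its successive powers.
17^1, 17^2, ..., 17^{60} mod 61: [17, 45, 33, 12, 21, 52, 30, 22, 8, 14, 55, 20, 35, 46, 50, 57, 54, 3, 51, 13, 38, 36, 2, 34, 29, 5, 24, 42, 43, 60, 44, 16, 28, 49, 40, 9, 31, 39, 53, 47, 6, 41, 26, 15, 11, 4, 7, 58, 10, 48, 23, 25, 59, 27, 32, 56, 37, 19, 18, 1]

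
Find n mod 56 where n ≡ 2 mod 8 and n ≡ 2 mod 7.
M = 8 × 7 = 56. M₁ = 7, y₁ ≡ 7 mod 8. M₂ = 8, y₂ ≡ 1 mod 7. n = 2×7×7 + 2×8×1 ≡ 2 mod 56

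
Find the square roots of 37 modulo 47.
The square roots of 37 mod 47 are 32 and 15. Verify: 32² = 1024 ≡ 37 (mod 47)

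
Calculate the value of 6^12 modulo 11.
Using Fermat: 6^{10} ≡ 1 (mod 11). 12 ≡ 2 (mod 10). So 6^{12} ≡ 6^{2} ≡ 3 (mod 11)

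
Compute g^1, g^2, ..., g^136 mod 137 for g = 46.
46^1, 46^2, ..., 46^{136} mod 137: [46, 61, 66, 22, 53, 109, 82, 73, 70, 69, 23, 99, 33, 11, 95, 123, 41, 105, 35, 103, 80, 118, 85, 74, 116, 130, 89, 121, 86, 120, 40, 59, 111, 37, 58, 65, 113, 129, 43, 60, 20, 98, 124, 87, 29, 101, 125, 133, 90, 30, 10, 49, 62, 112, 83, 119, 131, 135, 45, 15, 5, 93, 31, 56, 110, 128, 134, 136, 91, 76, 71, 115, 84, 28, 55, 64, 67, 68, 114, 38, 104, 126, 42, 14, 96, 32, 102, 34, 57, 19, 52, 63, 21, 7, 48, 16, 51, 17, 97, 78, 26, 100, 79, 72, 24, 8, 94, 77, 117, 39, 13, 50, 108, 36, 12, 4, 47, 107, 127, 88, 75, 25, 54, 18, 6, 2, 92, 122, 132, 44, 106, 81, 27, 9, 3, 1]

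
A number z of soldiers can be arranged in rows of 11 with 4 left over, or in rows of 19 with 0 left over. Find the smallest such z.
M = 11 × 19 = 209. M₁ = 19, y₁ ≡ 7 mod 11. M₂ = 11, y₂ ≡ 7 mod 19. z = 4×19×7 + 0×11×7 ≡ 114 mod 209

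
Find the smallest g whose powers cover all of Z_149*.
g = 2. Powers: [2, 4, 8, 16, 32, 64, 128, 107, 65, 130, ...] generates all 148 non-zero residues.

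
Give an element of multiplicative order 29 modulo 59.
3 has order 29 mod 59 since 3^{29} ≡ 1 (mod 59) and no smaller power works.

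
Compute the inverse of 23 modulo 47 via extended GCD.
Extended GCD: 23(-2) + 47(1) = 1. So 23^(-1) ≡ -2 ≡ 45 (mod 47). Verify: 23 × 45 = 1035 ≡ 1 (mod 47)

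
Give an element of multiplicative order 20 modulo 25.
2 has order 20 mod 25 since 2^{20} ≡ 1 (mod 25) and no smaller power works.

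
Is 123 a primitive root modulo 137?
123^{17} ≡ 1 (mod 137) and 17 < 136, so ord_137(123) = 17 ≠ 136 and 123 is not a primitive root.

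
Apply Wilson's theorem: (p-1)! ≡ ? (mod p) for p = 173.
By Wilson's theorem, (172)! ≡ -1 ≡ 172 (mod 173)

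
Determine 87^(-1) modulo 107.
Since 107 is prime, by Fermat 87^(-1) ≡ 87^{105} ≡ 16 (mod 107). Verify: 87 × 16 = 1392 ≡ 1 (mod 107)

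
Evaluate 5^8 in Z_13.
By repeated squaring mod 13: 5^{1}≡5, 5^{2}≡12, 5^{4}≡1, 5^{8}≡1. So 5^{8} ≡ 1 mod 13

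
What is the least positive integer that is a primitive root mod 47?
g = 5. For each prime q|46: 5^{23}≡46, 5^{2}≡25, none ≡ 1, so ord_47(5) = 46 and 5 is a primitive root.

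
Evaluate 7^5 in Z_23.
By repeated squaring (mod 23): 7^{1}≡7, 7^{2}≡3, 7^{4}≡9. Then 7^{5} = 7^{4+1} ≡ 9 × 7 ≡ 17 (mod 23)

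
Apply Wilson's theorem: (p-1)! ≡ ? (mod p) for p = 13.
By Wilson's theorem, (12)! ≡ -1 ≡ 12 (mod 13)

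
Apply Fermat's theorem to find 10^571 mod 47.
By Fermat: 10^{46} ≡ 1 mod 47. 571 ≡ 19 mod 46. So 10^{571} ≡ 10^{19} ≡ 30 mod 47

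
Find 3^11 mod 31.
By repeated squaring mod 31: 3^{1}≡3, 3^{2}≡9, 3^{4}≡19, 3^{8}≡20. Then 3^{11} = 3^{8+2+1} ≡ 20 × 9 × 3 ≡ 13 mod 31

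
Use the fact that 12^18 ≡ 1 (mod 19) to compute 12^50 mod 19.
By Fermat: 12^{18} ≡ 1 (mod 19). 50 = 2×18 + 14. So 12^{50} ≡ 12^{14} ≡ 11 (mod 19)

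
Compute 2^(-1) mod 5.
Since 5 is prime, by Fermat 2^(-1) ≡ 2^{3} ≡ 3 mod 5. Verify: 2 × 3 = 6 ≡ 1 mod 5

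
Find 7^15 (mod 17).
By repeated squaring (mod 17): 7^{1}≡7, 7^{2}≡15, 7^{4}≡4, 7^{8}≡16. Then 7^{15} = 7^{8+4+2+1} ≡ 16 × 4 × 15 × 7 ≡ 5 (mod 17)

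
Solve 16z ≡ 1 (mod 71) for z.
Since 71 is prime, by Fermat 16^(-1) ≡ 16^{69} ≡ 40 (mod 71). Verify: 16 × 40 = 640 ≡ 1 (mod 71)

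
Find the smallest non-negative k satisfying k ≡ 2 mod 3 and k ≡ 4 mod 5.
M = 3 × 5 = 15. M₁ = 5, y₁ ≡ 2 mod 3. M₂ = 3, y₂ ≡ 2 mod 5. k = 2×5×2 + 4×3×2 ≡ 14 mod 15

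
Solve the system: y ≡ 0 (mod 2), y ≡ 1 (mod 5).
M = 2 × 5 = 10. M₁ = 5, y₁ ≡ 1 (mod 2). M₂ = 2, y₂ ≡ 3 (mod 5). y = 0×5×1 + 1×2×3 ≡ 6 (mod 10)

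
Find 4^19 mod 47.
By repeated squaring mod 47: 4^{1}≡4, 4^{2}≡16, 4^{4}≡21, 4^{8}≡18, 4^{16}≡42. Then 4^{19} = 4^{16+2+1} ≡ 42 × 16 × 4 ≡ 9 mod 47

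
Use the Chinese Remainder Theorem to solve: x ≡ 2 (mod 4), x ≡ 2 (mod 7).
M = 4 × 7 = 28. M₁ = 7, y₁ ≡ 3 (mod 4). M₂ = 4, y₂ ≡ 2 (mod 7). x = 2×7×3 + 2×4×2 ≡ 2 (mod 28)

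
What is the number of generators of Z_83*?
A prime p has φ(p-1) primitive roots; here φ(82) = 40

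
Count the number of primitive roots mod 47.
Number of primitive roots mod 47 = φ(p-1) = φ(46) = 22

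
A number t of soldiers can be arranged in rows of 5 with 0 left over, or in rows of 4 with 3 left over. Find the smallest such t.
M = 5 × 4 = 20. M₁ = 4, y₁ ≡ 4 mod 5. M₂ = 5, y₂ ≡ 1 mod 4. t = 0×4×4 + 3×5×1 ≡ 15 mod 20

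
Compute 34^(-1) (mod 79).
Since 79 is prime, by Fermat 34^(-1) ≡ 34^{77} ≡ 7 (mod 79). Verify: 34 × 7 = 238 ≡ 1 (mod 79)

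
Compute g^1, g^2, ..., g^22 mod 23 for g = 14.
14^1, 14^2, ..., 14^{22} mod 23: [14, 12, 7, 6, 15, 3, 19, 13, 21, 18, 22, 9, 11, 16, 17, 8, 20, 4, 10, 2, 5, 1]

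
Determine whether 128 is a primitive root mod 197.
128^{28} ≡ 1 mod 197 and 28 < 196, so ord_197(128) = 28 ≠ 196 and 128 is not a primitive root.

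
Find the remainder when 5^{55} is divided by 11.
By Fermat: 5^{10} ≡ 1 mod 11. 55 = 5×10 + 5. So 5^{55} ≡ 5^{5} ≡ 1 mod 11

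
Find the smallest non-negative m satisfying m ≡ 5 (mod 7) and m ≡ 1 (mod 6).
M = 7 × 6 = 42. M₁ = 6, y₁ ≡ 6 (mod 7). M₂ = 7, y₂ ≡ 1 (mod 6). m = 5×6×6 + 1×7×1 ≡ 19 (mod 42)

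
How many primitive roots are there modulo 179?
There are φ(179-1) = φ(178) = 88 primitive roots modulo 179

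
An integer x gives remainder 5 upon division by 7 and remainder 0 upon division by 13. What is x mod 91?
M = 7 × 13 = 91. M₁ = 13, y₁ ≡ 6 mod 7. M₂ = 7, y₂ ≡ 2 mod 13. x = 5×13×6 + 0×7×2 ≡ 26 mod 91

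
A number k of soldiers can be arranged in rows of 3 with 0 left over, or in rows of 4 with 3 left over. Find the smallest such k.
M = 3 × 4 = 12. M₁ = 4, y₁ ≡ 1 mod 3. M₂ = 3, y₂ ≡ 3 mod 4. k = 0×4×1 + 3×3×3 ≡ 3 mod 12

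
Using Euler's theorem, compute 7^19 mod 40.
By Euler: 7^{16} ≡ 1 mod 40 since gcd(7, 40) = 1. 19 = 1×16 + 3. So 7^{19} ≡ 7^{3} ≡ 23 mod 40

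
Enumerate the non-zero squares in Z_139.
Quadratic residues modulo 139: {1, 4, 5, 6, 7, 9, 11, 13, 16, 20, 24, 25, 28, 29, 30, 31, 34, 35, 36, 37, 38, 41, 42, 44, 45, 46, 47, 49, 51, 52, 54, 55, 57, 63, 64, 65, 66, 67, 69, 71, 77, 78, 79, 80, 81, 83, 86, 89, 91, 96, 99, 100, 106, 107, 112, 113, 116, 117, 118, 120, 121, 122, 124, 125, 127, 129, 131, 136, 137}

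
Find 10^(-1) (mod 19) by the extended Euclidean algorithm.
Extended GCD: 10(2) + 19(-1) = 1. So 10^(-1) ≡ 2 (mod 19). Verify: 10 × 2 = 20 ≡ 1 (mod 19)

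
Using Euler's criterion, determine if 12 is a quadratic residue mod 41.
By Euler's criterion: 12^{20} ≡ 40 mod 41. Since this equals -1 (≡ 40), 12 is not a QR.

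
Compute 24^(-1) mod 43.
Since 43 is prime, by Fermat 24^(-1) ≡ 24^{41} ≡ 9 mod 43. Verify: 24 × 9 = 216 ≡ 1 mod 43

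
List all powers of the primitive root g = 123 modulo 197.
123^1, 123^2, ..., 123^{196} mod 197: [123, 157, 5, 24, 194, 25, 120, 182, 125, 9, 122, 34, 45, 19, 170, 28, 95, 62, 140, 81, 113, 109, 11, 171, 151, 55, 67, 164, 78, 138, 32, 193, 99, 160, 177, 101, 12, 97, 111, 60, 91, 161, 103, 61, 17, 121, 108, 85, 14, 146, 31, 70, 139, 155, 153, 104, 184, 174, 126, 132, 82, 39, 69, 16, 195, 148, 80, 187, 149, 6, 147, 154, 30, 144, 179, 150, 129, 107, 159, 54, 141, 7, 73, 114, 35, 168, 176, 175, 52, 92, 87, 63, 66, 41, 118, 133, 8, 196, 74, 40, 192, 173, 3, 172, 77, 15, 72, 188, 75, 163, 152, 178, 27, 169, 102, 135, 57, 116, 84, 88, 186, 26, 46, 142, 130, 33, 119, 59, 165, 4, 98, 37, 20, 96, 185, 100, 86, 137, 106, 36, 94, 136, 180, 76, 89, 112, 183, 51, 166, 127, 58, 42, 44, 93, 13, 23, 71, 65, 115, 158, 128, 181, 2, 49, 117, 10, 48, 191, 50, 43, 167, 53, 18, 47, 68, 90, 38, 143, 56, 190, 124, 83, 162, 29, 21, 22, 145, 105, 110, 134, 131, 156, 79, 64, 189, 1]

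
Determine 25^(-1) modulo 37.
Since 37 is prime, by Fermat 25^(-1) ≡ 25^{35} ≡ 3 mod 37. Verify: 25 × 3 = 75 ≡ 1 mod 37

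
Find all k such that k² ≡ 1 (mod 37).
The square roots of 1 mod 37 are 1 and 36. Verify: 1² = 1 ≡ 1 (mod 37)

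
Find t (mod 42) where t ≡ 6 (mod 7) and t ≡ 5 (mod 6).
M = 7 × 6 = 42. M₁ = 6, y₁ ≡ 6 (mod 7). M₂ = 7, y₂ ≡ 1 (mod 6). t = 6×6×6 + 5×7×1 ≡ 41 (mod 42)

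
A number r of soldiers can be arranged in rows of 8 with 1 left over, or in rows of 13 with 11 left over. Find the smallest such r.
M = 8 × 13 = 104. M₁ = 13, y₁ ≡ 5 (mod 8). M₂ = 8, y₂ ≡ 5 (mod 13). r = 1×13×5 + 11×8×5 ≡ 89 (mod 104)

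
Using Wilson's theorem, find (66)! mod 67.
By Wilson's theorem, (66)! ≡ -1 ≡ 66 (mod 67)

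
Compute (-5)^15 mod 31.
By repeated squaring (mod 31): (-5)^{1}≡26, (-5)^{2}≡25, (-5)^{4}≡5, (-5)^{8}≡25. Then (-5)^{15} = (-5)^{8+4+2+1} ≡ 25 × 5 × 25 × 26 ≡ 30 (mod 31)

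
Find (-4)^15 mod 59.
By repeated squaring mod 59: (-4)^{1}≡55, (-4)^{2}≡16, (-4)^{4}≡20, (-4)^{8}≡46. Then (-4)^{15} = (-4)^{8+4+2+1} ≡ 46 × 20 × 16 × 55 ≡ 2 mod 59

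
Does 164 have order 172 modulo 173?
164^{43} ≡ 1 mod 173 and 43 < 172, so ord_173(164) = 43 ≠ 172 and 164 is not a primitive root.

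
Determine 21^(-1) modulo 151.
Since 151 is prime, by Fermat 21^(-1) ≡ 21^{149} ≡ 36 mod 151. Verify: 21 × 36 = 756 ≡ 1 mod 151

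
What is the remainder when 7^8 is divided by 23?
By repeated squaring mod 23: 7^{1}≡7, 7^{2}≡3, 7^{4}≡9, 7^{8}≡12. So 7^{8} ≡ 12 mod 23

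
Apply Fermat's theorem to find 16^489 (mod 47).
By Fermat: 16^{46} ≡ 1 (mod 47). 489 ≡ 29 (mod 46). So 16^{489} ≡ 16^{29} ≡ 2 (mod 47)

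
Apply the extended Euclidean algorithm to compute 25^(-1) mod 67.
Extended GCD: 25(-8) + 67(3) = 1. So 25^(-1) ≡ -8 ≡ 59 (mod 67). Verify: 25 × 59 = 1475 ≡ 1 (mod 67)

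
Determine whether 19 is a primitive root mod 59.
19^{29} ≡ 1 (mod 59) and 29 < 58, so ord_59(19) = 29 ≠ 58 and 19 is not a primitive root.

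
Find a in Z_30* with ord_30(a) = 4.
7 has order 4 mod 30 since 7^{4} ≡ 1 mod 30 and no smaller power works.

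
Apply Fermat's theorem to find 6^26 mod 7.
By Fermat: 6^{6} ≡ 1 mod 7. 26 = 4×6 + 2. So 6^{26} ≡ 6^{2} ≡ 1 mod 7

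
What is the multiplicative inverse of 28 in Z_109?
Since 109 is prime, by Fermat 28^(-1) ≡ 28^{107} ≡ 74 mod 109. Verify: 28 × 74 = 2072 ≡ 1 mod 109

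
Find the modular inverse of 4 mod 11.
Since 11 is prime, by Fermat 4^(-1) ≡ 4^{9} ≡ 3 mod 11. Verify: 4 × 3 = 12 ≡ 1 mod 11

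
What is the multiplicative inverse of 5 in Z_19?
Since 19 is prime, by Fermat 5^(-1) ≡ 5^{17} ≡ 4 (mod 19). Verify: 5 × 4 = 20 ≡ 1 (mod 19)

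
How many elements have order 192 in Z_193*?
A prime p has φ(p-1) primitive roots; here φ(192) = 64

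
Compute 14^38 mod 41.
By repeated squaring mod 41: 14^{1}≡14, 14^{2}≡32, 14^{4}≡40, 14^{8}≡1, 14^{16}≡1, 14^{32}≡1. Then 14^{38} = 14^{32+4+2} ≡ 1 × 40 × 32 ≡ 9 mod 41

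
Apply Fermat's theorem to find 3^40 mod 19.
By Fermat: 3^{18} ≡ 1 mod 19. 40 = 2×18 + 4. So 3^{40} ≡ 3^{4} ≡ 5 mod 19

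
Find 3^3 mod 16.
3^{3} = 27 ≡ 11 mod 16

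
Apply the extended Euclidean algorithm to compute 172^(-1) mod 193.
Extended GCD: 172(-46) + 193(41) = 1. So 172^(-1) ≡ -46 ≡ 147 mod 193. Verify: 172 × 147 = 25284 ≡ 1 mod 193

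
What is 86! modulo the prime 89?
(88)! = (86)! × (87) × (88) ≡ -1 (mod 89). So (86)! ≡ -1 × [(88)(87)]^(-1) ≡ 44 (mod 89)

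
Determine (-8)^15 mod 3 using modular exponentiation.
Using Fermat: (-8)^{2} ≡ 1 (mod 3). 15 ≡ 1 (mod 2). So (-8)^{15} ≡ (-8)^{1} ≡ 1 (mod 3)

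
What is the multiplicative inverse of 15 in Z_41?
Since 41 is prime, by Fermat 15^(-1) ≡ 15^{39} ≡ 11 mod 41. Verify: 15 × 11 = 165 ≡ 1 mod 41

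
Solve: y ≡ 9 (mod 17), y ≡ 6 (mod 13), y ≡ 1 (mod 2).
M = 17 × 13 × 2 = 442. M₁ = 26, y₁ ≡ 2 (mod 17). M₂ = 34, y₂ ≡ 5 (mod 13). M₃ = 221, y₃ ≡ 1 (mod 2). y = 9×26×2 + 6×34×5 + 1×221×1 ≡ 383 (mod 442)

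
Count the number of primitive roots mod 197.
Number of primitive roots mod 197 = φ(p-1) = φ(196) = 84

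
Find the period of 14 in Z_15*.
Powers of 14 mod 15: 14^1≡14, 14^2≡1. ord_15(14) = 2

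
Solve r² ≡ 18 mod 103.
The square roots of 18 mod 103 are 92 and 11. Verify: 92² = 8464 ≡ 18 mod 103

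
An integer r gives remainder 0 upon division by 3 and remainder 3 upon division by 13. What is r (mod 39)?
M = 3 × 13 = 39. M₁ = 13, y₁ ≡ 1 (mod 3). M₂ = 3, y₂ ≡ 9 (mod 13). r = 0×13×1 + 3×3×9 ≡ 3 (mod 39)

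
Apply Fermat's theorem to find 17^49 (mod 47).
By Fermat: 17^{46} ≡ 1 (mod 47). So 17^{49} = 17^{46} · 17^{3} ≡ 17^{3} ≡ 25 (mod 47)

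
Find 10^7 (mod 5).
By repeated squaring (mod 5): 10^{1}≡0, 10^{2}≡0, 10^{4}≡0. Then 10^{7} = 10^{4+2+1} ≡ 0 × 0 × 0 ≡ 0 (mod 5)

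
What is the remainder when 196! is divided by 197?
By Wilson's theorem, (196)! ≡ -1 ≡ 196 mod 197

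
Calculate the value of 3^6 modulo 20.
By repeated squaring (mod 20): 3^{1}≡3, 3^{2}≡9, 3^{4}≡1. Then 3^{6} = 3^{4+2} ≡ 1 × 9 ≡ 9 (mod 20)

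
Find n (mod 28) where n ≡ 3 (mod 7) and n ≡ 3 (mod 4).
M = 7 × 4 = 28. M₁ = 4, y₁ ≡ 2 (mod 7). M₂ = 7, y₂ ≡ 3 (mod 4). n = 3×4×2 + 3×7×3 ≡ 3 (mod 28)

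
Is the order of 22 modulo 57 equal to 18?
Powers of 22 mod 57: 22^1≡22, 22^2≡28, 22^3≡46, 22^4≡43, 22^5≡34, 22^6≡7, 22^7≡40, 22^8≡25, 22^9≡37, 22^10≡16, 22^11≡10, 22^12≡49, 22^13≡52, 22^14≡4, 22^15≡31, 22^16≡55, 22^17≡13, 22^18≡1. First k with 22^k≡1 is k=18. Yes, ord_57(22) = 18.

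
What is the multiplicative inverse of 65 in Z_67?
Since 67 is prime, by Fermat 65^(-1) ≡ 65^{65} ≡ 33 (mod 67). Verify: 65 × 33 = 2145 ≡ 1 (mod 67)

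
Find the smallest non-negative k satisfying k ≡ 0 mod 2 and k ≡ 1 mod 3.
M = 2 × 3 = 6. M₁ = 3, y₁ ≡ 1 mod 2. M₂ = 2, y₂ ≡ 2 mod 3. k = 0×3×1 + 1×2×2 ≡ 4 mod 6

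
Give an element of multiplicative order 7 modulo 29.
7 has order 7 mod 29 since 7^{7} ≡ 1 mod 29 and no smaller power works.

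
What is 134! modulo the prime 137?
(136)! = (134)! × (135) × (136) ≡ -1 mod 137. So (134)! ≡ -1 × [(136)(135)]^(-1) ≡ 68 mod 137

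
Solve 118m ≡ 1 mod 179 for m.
Since 179 is prime, by Fermat 118^(-1) ≡ 118^{177} ≡ 44 mod 179. Verify: 118 × 44 = 5192 ≡ 1 mod 179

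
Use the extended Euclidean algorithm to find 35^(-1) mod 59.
Extended GCD: 35(27) + 59(-16) = 1. So 35^(-1) ≡ 27 (mod 59). Verify: 35 × 27 = 945 ≡ 1 (mod 59)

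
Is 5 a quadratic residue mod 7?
By Euler's criterion: 5^{3} ≡ 6 mod 7. Since this equals -1 (≡ 6), 5 is not a QR.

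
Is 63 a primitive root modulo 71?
ord_71(63) divides 70. For each prime q|70: 63^{35}≡70, 63^{14}≡57, 63^{10}≡20, none ≡ 1. So 63 has order 70 and is a primitive root mod 71.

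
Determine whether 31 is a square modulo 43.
By Euler's criterion: 31^{21} ≡ 1 (mod 43). Since this equals 1, 31 is a QR.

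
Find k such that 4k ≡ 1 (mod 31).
Since 31 is prime, by Fermat 4^(-1) ≡ 4^{29} ≡ 8 (mod 31). Verify: 4 × 8 = 32 ≡ 1 (mod 31)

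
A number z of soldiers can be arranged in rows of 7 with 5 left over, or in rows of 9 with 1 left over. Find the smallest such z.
M = 7 × 9 = 63. M₁ = 9, y₁ ≡ 4 (mod 7). M₂ = 7, y₂ ≡ 4 (mod 9). z = 5×9×4 + 1×7×4 ≡ 19 (mod 63)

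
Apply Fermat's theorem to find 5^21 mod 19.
By Fermat: 5^{18} ≡ 1 mod 19. So 5^{21} = 5^{18} · 5^{3} ≡ 5^{3} ≡ 11 mod 19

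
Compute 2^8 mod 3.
Using Fermat: 2^{2} ≡ 1 mod 3. 8 ≡ 0 mod 2. So 2^{8} ≡ 2^{0} ≡ 1 mod 3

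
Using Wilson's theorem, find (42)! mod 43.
By Wilson's theorem, (42)! ≡ -1 ≡ 42 mod 43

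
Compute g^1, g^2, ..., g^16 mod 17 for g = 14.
14^1, 14^2, ..., 14^{16} mod 17: [14, 9, 7, 13, 12, 15, 6, 16, 3, 8, 10, 4, 5, 2, 11, 1]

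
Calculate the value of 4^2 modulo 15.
4^{2} = 16 ≡ 1 (mod 15)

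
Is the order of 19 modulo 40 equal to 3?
Powers of 19 mod 40: 19^1≡19, 19^2≡1. Already 19^2≡1, so the order is 2 < 3. No, the actual order is 2.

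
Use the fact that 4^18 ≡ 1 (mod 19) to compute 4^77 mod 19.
By Fermat: 4^{18} ≡ 1 (mod 19). 77 = 4×18 + 5. So 4^{77} ≡ 4^{5} ≡ 17 (mod 19)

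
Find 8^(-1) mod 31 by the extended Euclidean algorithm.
Extended GCD: 8(4) + 31(-1) = 1. So 8^(-1) ≡ 4 mod 31. Verify: 8 × 4 = 32 ≡ 1 mod 31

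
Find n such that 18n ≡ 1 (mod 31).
Since 31 is prime, by Fermat 18^(-1) ≡ 18^{29} ≡ 19 (mod 31). Verify: 18 × 19 = 342 ≡ 1 (mod 31)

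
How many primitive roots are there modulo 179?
There are φ(179-1) = φ(178) = 88 primitive roots modulo 179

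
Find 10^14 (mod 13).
Using Fermat: 10^{12} ≡ 1 (mod 13). 14 ≡ 2 (mod 12). So 10^{14} ≡ 10^{2} ≡ 9 (mod 13)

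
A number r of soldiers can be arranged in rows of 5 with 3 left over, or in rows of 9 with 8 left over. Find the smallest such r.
M = 5 × 9 = 45. M₁ = 9, y₁ ≡ 4 mod 5. M₂ = 5, y₂ ≡ 2 mod 9. r = 3×9×4 + 8×5×2 ≡ 8 mod 45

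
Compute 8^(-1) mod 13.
Since 13 is prime, by Fermat 8^(-1) ≡ 8^{11} ≡ 5 mod 13. Verify: 8 × 5 = 40 ≡ 1 mod 13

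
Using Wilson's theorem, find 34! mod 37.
(36)! = (34)! × (35) × (36) ≡ -1 mod 37. So (34)! ≡ -1 × [(36)(35)]^(-1) ≡ 18 mod 37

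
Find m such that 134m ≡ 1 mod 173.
Since 173 is prime, by Fermat 134^(-1) ≡ 134^{171} ≡ 102 mod 173. Verify: 134 × 102 = 13668 ≡ 1 mod 173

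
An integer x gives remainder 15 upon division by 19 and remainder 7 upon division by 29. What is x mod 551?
M = 19 × 29 = 551. M₁ = 29, y₁ ≡ 2 mod 19. M₂ = 19, y₂ ≡ 26 mod 29. x = 15×29×2 + 7×19×26 ≡ 471 mod 551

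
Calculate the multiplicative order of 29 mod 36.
Powers of 29 mod 36: 29^1≡29, 29^2≡13, 29^3≡17, 29^4≡25, 29^5≡5, 29^6≡1. ord_36(29) = 6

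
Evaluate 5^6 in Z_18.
By repeated squaring (mod 18): 5^{1}≡5, 5^{2}≡7, 5^{4}≡13. Then 5^{6} = 5^{4+2} ≡ 13 × 7 ≡ 1 (mod 18)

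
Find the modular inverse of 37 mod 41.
Since 41 is prime, by Fermat 37^(-1) ≡ 37^{39} ≡ 10 mod 41. Verify: 37 × 10 = 370 ≡ 1 mod 41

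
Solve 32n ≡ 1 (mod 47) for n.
Since 47 is prime, by Fermat 32^(-1) ≡ 32^{45} ≡ 25 (mod 47). Verify: 32 × 25 = 800 ≡ 1 (mod 47)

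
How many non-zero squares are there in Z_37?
For prime 37, there are (p-1)/2 = (37-1)/2 = 18 quadratic residues (excluding 0).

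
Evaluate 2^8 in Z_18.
By repeated squaring (mod 18): 2^{1}≡2, 2^{2}≡4, 2^{4}≡16, 2^{8}≡4. So 2^{8} ≡ 4 (mod 18)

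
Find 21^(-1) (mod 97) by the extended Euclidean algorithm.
Extended GCD: 21(37) + 97(-8) = 1. So 21^(-1) ≡ 37 (mod 97). Verify: 21 × 37 = 777 ≡ 1 (mod 97)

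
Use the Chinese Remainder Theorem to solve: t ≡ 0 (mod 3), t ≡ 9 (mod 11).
M = 3 × 11 = 33. M₁ = 11, y₁ ≡ 2 (mod 3). M₂ = 3, y₂ ≡ 4 (mod 11). t = 0×11×2 + 9×3×4 ≡ 9 (mod 33)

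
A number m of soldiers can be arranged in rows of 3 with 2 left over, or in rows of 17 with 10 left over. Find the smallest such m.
M = 3 × 17 = 51. M₁ = 17, y₁ ≡ 2 (mod 3). M₂ = 3, y₂ ≡ 6 (mod 17). m = 2×17×2 + 10×3×6 ≡ 44 (mod 51)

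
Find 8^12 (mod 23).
By repeated squaring (mod 23): 8^{1}≡8, 8^{2}≡18, 8^{4}≡2, 8^{8}≡4. Then 8^{12} = 8^{8+4} ≡ 4 × 2 ≡ 8 (mod 23)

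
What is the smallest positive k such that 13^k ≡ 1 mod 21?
Powers of 13 mod 21: 13^1≡13, 13^2≡1. So the order of 13 is 2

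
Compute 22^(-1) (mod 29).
Since 29 is prime, by Fermat 22^(-1) ≡ 22^{27} ≡ 4 (mod 29). Verify: 22 × 4 = 88 ≡ 1 (mod 29)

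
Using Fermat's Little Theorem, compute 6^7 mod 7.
By Fermat: 6^{6} ≡ 1 mod 7. So 6^{7} = 6^{6} · 6^{1} ≡ 6^{1} ≡ 6 mod 7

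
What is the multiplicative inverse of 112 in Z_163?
Since 163 is prime, by Fermat 112^(-1) ≡ 112^{161} ≡ 147 (mod 163). Verify: 112 × 147 = 16464 ≡ 1 (mod 163)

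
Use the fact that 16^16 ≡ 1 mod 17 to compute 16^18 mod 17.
By Fermat: 16^{16} ≡ 1 mod 17. So 16^{18} = 16^{16} · 16^{2} ≡ 16^{2} ≡ 1 mod 17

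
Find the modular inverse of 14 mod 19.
Since 19 is prime, by Fermat 14^(-1) ≡ 14^{17} ≡ 15 mod 19. Verify: 14 × 15 = 210 ≡ 1 mod 19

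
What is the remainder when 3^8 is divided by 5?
Using Fermat: 3^{4} ≡ 1 mod 5. 8 ≡ 0 mod 4. So 3^{8} ≡ 3^{0} ≡ 1 mod 5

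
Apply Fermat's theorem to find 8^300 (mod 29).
By Fermat: 8^{28} ≡ 1 (mod 29). 300 ≡ 20 (mod 28). So 8^{300} ≡ 8^{20} ≡ 16 (mod 29)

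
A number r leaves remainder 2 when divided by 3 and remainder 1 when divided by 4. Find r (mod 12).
M = 3 × 4 = 12. M₁ = 4, y₁ ≡ 1 (mod 3). M₂ = 3, y₂ ≡ 3 (mod 4). r = 2×4×1 + 1×3×3 ≡ 5 (mod 12)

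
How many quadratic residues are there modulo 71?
The squaring map on Z_71* is 2-to-1, so there are (70)/2 = 35 QRs.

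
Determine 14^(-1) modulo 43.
Since 43 is prime, by Fermat 14^(-1) ≡ 14^{41} ≡ 40 mod 43. Verify: 14 × 40 = 560 ≡ 1 mod 43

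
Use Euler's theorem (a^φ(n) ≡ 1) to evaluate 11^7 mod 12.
By Euler: 11^{4} ≡ 1 (mod 12) since gcd(11, 12) = 1. 7 = 1×4 + 3. So 11^{7} ≡ 11^{3} ≡ 11 (mod 12)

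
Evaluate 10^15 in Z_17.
By repeated squaring (mod 17): 10^{1}≡10, 10^{2}≡15, 10^{4}≡4, 10^{8}≡16. Then 10^{15} = 10^{8+4+2+1} ≡ 16 × 4 × 15 × 10 ≡ 12 (mod 17)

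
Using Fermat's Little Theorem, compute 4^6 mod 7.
By Fermat's Little Theorem, 4^{6} ≡ 1 (mod 7) since 7 is prime and gcd(4, 7) = 1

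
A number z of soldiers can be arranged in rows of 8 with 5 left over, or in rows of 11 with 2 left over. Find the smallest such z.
M = 8 × 11 = 88. M₁ = 11, y₁ ≡ 3 (mod 8). M₂ = 8, y₂ ≡ 7 (mod 11). z = 5×11×3 + 2×8×7 ≡ 13 (mod 88)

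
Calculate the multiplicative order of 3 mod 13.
Powers of 3 mod 13: 3^1≡3, 3^2≡9, 3^3≡1. So the order of 3 is 3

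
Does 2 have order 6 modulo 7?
2^{3} ≡ 1 (mod 7) and 3 < 6, so ord_7(2) = 3 ≠ 6 and 2 is not a primitive root.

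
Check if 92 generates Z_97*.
ord_97(92) divides 96. For each prime q|96: 92^{48}≡96, 92^{32}≡35, none ≡ 1. So 92 has order 96 and is a primitive root mod 97.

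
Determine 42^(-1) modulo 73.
Since 73 is prime, by Fermat 42^(-1) ≡ 42^{71} ≡ 40 (mod 73). Verify: 42 × 40 = 1680 ≡ 1 (mod 73)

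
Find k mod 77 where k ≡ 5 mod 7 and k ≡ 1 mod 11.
M = 7 × 11 = 77. M₁ = 11, y₁ ≡ 2 mod 7. M₂ = 7, y₂ ≡ 8 mod 11. k = 5×11×2 + 1×7×8 ≡ 12 mod 77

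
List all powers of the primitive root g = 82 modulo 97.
82^1, 82^2, ..., 82^{96} mod 97: [82, 31, 20, 88, 38, 12, 14, 81, 46, 86, 68, 47, 71, 2, 67, 62, 40, 79, 76, 24, 28, 65, 92, 75, 39, 94, 45, 4, 37, 27, 80, 61, 55, 48, 56, 33, 87, 53, 78, 91, 90, 8, 74, 54, 63, 25, 13, 96, 15, 66, 77, 9, 59, 85, 83, 16, 51, 11, 29, 50, 26, 95, 30, 35, 57, 18, 21, 73, 69, 32, 5, 22, 58, 3, 52, 93, 60, 70, 17, 36, 42, 49, 41, 64, 10, 44, 19, 6, 7, 89, 23, 43, 34, 72, 84, 1]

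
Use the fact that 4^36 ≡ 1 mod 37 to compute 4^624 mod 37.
By Fermat: 4^{36} ≡ 1 mod 37. 624 ≡ 12 mod 36. So 4^{624} ≡ 4^{12} ≡ 10 mod 37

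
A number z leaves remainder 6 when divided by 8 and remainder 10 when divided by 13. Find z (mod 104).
M = 8 × 13 = 104. M₁ = 13, y₁ ≡ 5 (mod 8). M₂ = 8, y₂ ≡ 5 (mod 13). z = 6×13×5 + 10×8×5 ≡ 62 (mod 104)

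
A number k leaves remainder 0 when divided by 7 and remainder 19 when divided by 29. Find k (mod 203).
M = 7 × 29 = 203. M₁ = 29, y₁ ≡ 1 (mod 7). M₂ = 7, y₂ ≡ 25 (mod 29). k = 0×29×1 + 19×7×25 ≡ 77 (mod 203)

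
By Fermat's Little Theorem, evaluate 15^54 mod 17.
By Fermat: 15^{16} ≡ 1 mod 17. 54 = 3×16 + 6. So 15^{54} ≡ 15^{6} ≡ 13 mod 17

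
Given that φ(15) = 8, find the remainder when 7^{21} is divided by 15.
By Euler: 7^{8} ≡ 1 mod 15 since gcd(7, 15) = 1. 21 = 2×8 + 5. So 7^{21} ≡ 7^{5} ≡ 7 mod 15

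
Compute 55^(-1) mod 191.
Since 191 is prime, by Fermat 55^(-1) ≡ 55^{189} ≡ 66 mod 191. Verify: 55 × 66 = 3630 ≡ 1 mod 191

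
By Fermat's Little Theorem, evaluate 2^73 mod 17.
By Fermat: 2^{16} ≡ 1 mod 17. 73 = 4×16 + 9. So 2^{73} ≡ 2^{9} ≡ 2 mod 17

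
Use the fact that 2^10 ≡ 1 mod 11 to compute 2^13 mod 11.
By Fermat: 2^{10} ≡ 1 mod 11. So 2^{13} = 2^{10} · 2^{3} ≡ 2^{3} ≡ 8 mod 11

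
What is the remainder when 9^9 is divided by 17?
By repeated squaring (mod 17): 9^{1}≡9, 9^{2}≡13, 9^{4}≡16, 9^{8}≡1. Then 9^{9} = 9^{8+1} ≡ 1 × 9 ≡ 9 (mod 17)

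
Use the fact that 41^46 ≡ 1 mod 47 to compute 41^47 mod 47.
By Fermat: 41^{46} ≡ 1 mod 47. So 41^{47} = 41^{46} · 41^{1} ≡ 41^{1} ≡ 41 mod 47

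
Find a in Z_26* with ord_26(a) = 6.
17 has order 6 mod 26 since 17^{6} ≡ 1 (mod 26) and no smaller power works.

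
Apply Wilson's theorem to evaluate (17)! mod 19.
(18)! = (17)! × (18) ≡ -1 mod 19. So (17)! ≡ -1 × (18)^(-1) ≡ (-1)×(-1) = 1 mod 19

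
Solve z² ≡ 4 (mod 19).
The square roots of 4 mod 19 are 17 and 2. Verify: 17² = 289 ≡ 4 (mod 19)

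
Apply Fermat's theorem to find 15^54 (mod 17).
By Fermat: 15^{16} ≡ 1 (mod 17). 54 = 3×16 + 6. So 15^{54} ≡ 15^{6} ≡ 13 (mod 17)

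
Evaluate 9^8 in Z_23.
By repeated squaring mod 23: 9^{1}≡9, 9^{2}≡12, 9^{4}≡6, 9^{8}≡13. So 9^{8} ≡ 13 mod 23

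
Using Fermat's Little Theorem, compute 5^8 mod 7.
By Fermat: 5^{6} ≡ 1 mod 7. So 5^{8} = 5^{6} · 5^{2} ≡ 5^{2} ≡ 4 mod 7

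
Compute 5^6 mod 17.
By repeated squaring mod 17: 5^{1}≡5, 5^{2}≡8, 5^{4}≡13. Then 5^{6} = 5^{4+2} ≡ 13 × 8 ≡ 2 mod 17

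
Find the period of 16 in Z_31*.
Powers of 16 mod 31: 16^1≡16, 16^2≡8, 16^3≡4, 16^4≡2, 16^5≡1. ord_31(16) = 5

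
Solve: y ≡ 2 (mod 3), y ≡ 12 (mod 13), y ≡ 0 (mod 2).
M = 3 × 13 × 2 = 78. M₁ = 26, y₁ ≡ 2 (mod 3). M₂ = 6, y₂ ≡ 11 (mod 13). M₃ = 39, y₃ ≡ 1 (mod 2). y = 2×26×2 + 12×6×11 + 0×39×1 ≡ 38 (mod 78)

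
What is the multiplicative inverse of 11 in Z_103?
Since 103 is prime, by Fermat 11^(-1) ≡ 11^{101} ≡ 75 mod 103. Verify: 11 × 75 = 825 ≡ 1 mod 103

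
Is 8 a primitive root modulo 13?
8^{4} ≡ 1 mod 13 and 4 < 12, so ord_13(8) = 4 ≠ 12 and 8 is not a primitive root.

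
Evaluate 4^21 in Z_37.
By repeated squaring mod 37: 4^{1}≡4, 4^{2}≡16, 4^{4}≡34, 4^{8}≡9, 4^{16}≡7. Then 4^{21} = 4^{16+4+1} ≡ 7 × 34 × 4 ≡ 27 mod 37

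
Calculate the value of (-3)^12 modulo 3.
By repeated squaring (mod 3): (-3)^{1}≡0, (-3)^{2}≡0, (-3)^{4}≡0, (-3)^{8}≡0. Then (-3)^{12} = (-3)^{8+4} ≡ 0 × 0 ≡ 0 (mod 3)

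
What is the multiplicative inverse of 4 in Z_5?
Since 5 is prime, by Fermat 4^(-1) ≡ 4^{3} ≡ 4 (mod 5). Verify: 4 × 4 = 16 ≡ 1 (mod 5)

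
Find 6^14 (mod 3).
By repeated squaring (mod 3): 6^{1}≡0, 6^{2}≡0, 6^{4}≡0, 6^{8}≡0. Then 6^{14} = 6^{8+4+2} ≡ 0 × 0 × 0 ≡ 0 (mod 3)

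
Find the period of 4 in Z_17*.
Powers of 4 mod 17: 4^1≡4, 4^2≡16, 4^3≡13, 4^4≡1. ord_17(4) = 4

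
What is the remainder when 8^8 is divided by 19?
By repeated squaring (mod 19): 8^{1}≡8, 8^{2}≡7, 8^{4}≡11, 8^{8}≡7. So 8^{8} ≡ 7 (mod 19)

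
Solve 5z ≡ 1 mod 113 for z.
Since 113 is prime, by Fermat 5^(-1) ≡ 5^{111} ≡ 68 mod 113. Verify: 5 × 68 = 340 ≡ 1 mod 113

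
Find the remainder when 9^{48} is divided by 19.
By Fermat: 9^{18} ≡ 1 mod 19. 48 = 2×18 + 12. So 9^{48} ≡ 9^{12} ≡ 7 mod 19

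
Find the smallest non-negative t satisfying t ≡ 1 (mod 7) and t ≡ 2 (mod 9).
M = 7 × 9 = 63. M₁ = 9, y₁ ≡ 4 (mod 7). M₂ = 7, y₂ ≡ 4 (mod 9). t = 1×9×4 + 2×7×4 ≡ 29 (mod 63)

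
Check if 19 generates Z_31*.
19^{15} ≡ 1 (mod 31) and 15 < 30, so ord_31(19) = 15 ≠ 30 and 19 is not a primitive root.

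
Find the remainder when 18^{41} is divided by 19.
By Fermat: 18^{18} ≡ 1 mod 19. 41 = 2×18 + 5. So 18^{41} ≡ 18^{5} ≡ 18 mod 19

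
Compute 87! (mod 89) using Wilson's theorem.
(88)! = (87)! × (88) ≡ -1 (mod 89). So (87)! ≡ -1 × (88)^(-1) ≡ (-1)×(-1) = 1 (mod 89)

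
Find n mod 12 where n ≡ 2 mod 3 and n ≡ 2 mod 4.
M = 3 × 4 = 12. M₁ = 4, y₁ ≡ 1 mod 3. M₂ = 3, y₂ ≡ 3 mod 4. n = 2×4×1 + 2×3×3 ≡ 2 mod 12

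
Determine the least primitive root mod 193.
g = 5. Powers: [5, 25, 125, 46, 37, 185, 153, 186, 158, ...] generates all 192 non-zero residues.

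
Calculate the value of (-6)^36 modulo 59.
By repeated squaring (mod 59): (-6)^{1}≡53, (-6)^{2}≡36, (-6)^{4}≡57, (-6)^{8}≡4, (-6)^{16}≡16, (-6)^{32}≡20. Then (-6)^{36} = (-6)^{32+4} ≡ 20 × 57 ≡ 19 (mod 59)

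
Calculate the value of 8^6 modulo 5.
Using Fermat: 8^{4} ≡ 1 (mod 5). 6 ≡ 2 (mod 4). So 8^{6} ≡ 8^{2} ≡ 4 (mod 5)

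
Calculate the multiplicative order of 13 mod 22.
Powers of 13 mod 22: 13^1≡13, 13^2≡15, 13^3≡19, 13^4≡5, 13^5≡21, 13^6≡9, 13^7≡7, 13^8≡3, 13^9≡17, 13^10≡1. Order = 10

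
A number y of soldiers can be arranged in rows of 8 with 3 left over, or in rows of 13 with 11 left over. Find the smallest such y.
M = 8 × 13 = 104. M₁ = 13, y₁ ≡ 5 (mod 8). M₂ = 8, y₂ ≡ 5 (mod 13). y = 3×13×5 + 11×8×5 ≡ 11 (mod 104)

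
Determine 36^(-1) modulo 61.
Since 61 is prime, by Fermat 36^(-1) ≡ 36^{59} ≡ 39 mod 61. Verify: 36 × 39 = 1404 ≡ 1 mod 61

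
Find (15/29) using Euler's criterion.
(15/29) = 15^{14} mod 29 = -1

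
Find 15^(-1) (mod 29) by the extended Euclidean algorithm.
Extended GCD: 15(2) + 29(-1) = 1. So 15^(-1) ≡ 2 (mod 29). Verify: 15 × 2 = 30 ≡ 1 (mod 29)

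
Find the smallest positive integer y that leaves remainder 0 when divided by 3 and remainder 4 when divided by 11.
M = 3 × 11 = 33. M₁ = 11, y₁ ≡ 2 mod 3. M₂ = 3, y₂ ≡ 4 mod 11. y = 0×11×2 + 4×3×4 ≡ 15 mod 33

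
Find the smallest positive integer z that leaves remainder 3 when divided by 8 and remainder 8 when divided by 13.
M = 8 × 13 = 104. M₁ = 13, y₁ ≡ 5 mod 8. M₂ = 8, y₂ ≡ 5 mod 13. z = 3×13×5 + 8×8×5 ≡ 99 mod 104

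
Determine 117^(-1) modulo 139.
Since 139 is prime, by Fermat 117^(-1) ≡ 117^{137} ≡ 120 (mod 139). Verify: 117 × 120 = 14040 ≡ 1 (mod 139)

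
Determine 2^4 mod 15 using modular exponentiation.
2^{4} = 16 ≡ 1 (mod 15)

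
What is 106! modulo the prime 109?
(108)! = (106)! × (107) × (108) ≡ -1 mod 109. So (106)! ≡ -1 × [(108)(107)]^(-1) ≡ 54 mod 109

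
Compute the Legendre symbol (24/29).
(24/29) = 24^{14} mod 29 = 1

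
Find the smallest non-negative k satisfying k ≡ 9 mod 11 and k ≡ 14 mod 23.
M = 11 × 23 = 253. M₁ = 23, y₁ ≡ 1 mod 11. M₂ = 11, y₂ ≡ 21 mod 23. k = 9×23×1 + 14×11×21 ≡ 152 mod 253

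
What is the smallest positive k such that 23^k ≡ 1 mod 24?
Powers of 23 mod 24: 23^1≡23, 23^2≡1. So the order of 23 is 2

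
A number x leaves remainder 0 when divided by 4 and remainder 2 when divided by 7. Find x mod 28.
M = 4 × 7 = 28. M₁ = 7, y₁ ≡ 3 mod 4. M₂ = 4, y₂ ≡ 2 mod 7. x = 0×7×3 + 2×4×2 ≡ 16 mod 28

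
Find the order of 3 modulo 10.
Powers of 3 mod 10: 3^1≡3, 3^2≡9, 3^3≡7, 3^4≡1. Order = 4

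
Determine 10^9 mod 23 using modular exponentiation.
By repeated squaring (mod 23): 10^{1}≡10, 10^{2}≡8, 10^{4}≡18, 10^{8}≡2. Then 10^{9} = 10^{8+1} ≡ 2 × 10 ≡ 20 (mod 23)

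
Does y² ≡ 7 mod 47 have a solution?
By Euler's criterion: 7^{23} ≡ 1 mod 47. Since this equals 1, 7 is a QR.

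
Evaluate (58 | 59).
(58/59) = 58^{29} mod 59 = -1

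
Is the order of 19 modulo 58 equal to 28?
Powers of 19 mod 58: 19^1≡19, 19^2≡13, 19^3≡15, 19^4≡53, 19^5≡21, 19^6≡51, 19^7≡41, 19^8≡25, 19^9≡11, 19^10≡35, 19^11≡27, 19^12≡49, 19^13≡3, 19^14≡57, 19^15≡39, 19^16≡45, 19^17≡43, 19^18≡5, 19^19≡37, 19^20≡7, 19^21≡17, 19^22≡33, 19^23≡47, 19^24≡23, 19^25≡31, 19^26≡9, 19^27≡55, 19^28≡1. First k with 19^k≡1 is k=28. Yes, ord_58(19) = 28.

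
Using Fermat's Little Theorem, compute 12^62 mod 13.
By Fermat: 12^{12} ≡ 1 (mod 13). 62 = 5×12 + 2. So 12^{62} ≡ 12^{2} ≡ 1 (mod 13)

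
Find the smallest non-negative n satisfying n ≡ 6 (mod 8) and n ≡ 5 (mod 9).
M = 8 × 9 = 72. M₁ = 9, y₁ ≡ 1 (mod 8). M₂ = 8, y₂ ≡ 8 (mod 9). n = 6×9×1 + 5×8×8 ≡ 14 (mod 72)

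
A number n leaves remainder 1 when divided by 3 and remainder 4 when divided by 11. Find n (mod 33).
M = 3 × 11 = 33. M₁ = 11, y₁ ≡ 2 (mod 3). M₂ = 3, y₂ ≡ 4 (mod 11). n = 1×11×2 + 4×3×4 ≡ 4 (mod 33)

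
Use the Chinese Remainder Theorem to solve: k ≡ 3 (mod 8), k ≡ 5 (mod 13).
M = 8 × 13 = 104. M₁ = 13, y₁ ≡ 5 (mod 8). M₂ = 8, y₂ ≡ 5 (mod 13). k = 3×13×5 + 5×8×5 ≡ 83 (mod 104)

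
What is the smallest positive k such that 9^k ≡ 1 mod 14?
Powers of 9 mod 14: 9^1≡9, 9^2≡11, 9^3≡1. Order = 3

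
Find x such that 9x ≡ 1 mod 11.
Since 11 is prime, by Fermat 9^(-1) ≡ 9^{9} ≡ 5 mod 11. Verify: 9 × 5 = 45 ≡ 1 mod 11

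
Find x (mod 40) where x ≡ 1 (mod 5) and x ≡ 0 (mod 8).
M = 5 × 8 = 40. M₁ = 8, y₁ ≡ 2 (mod 5). M₂ = 5, y₂ ≡ 5 (mod 8). x = 1×8×2 + 0×5×5 ≡ 16 (mod 40)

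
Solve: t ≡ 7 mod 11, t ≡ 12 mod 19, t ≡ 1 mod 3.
M = 11 × 19 × 3 = 627. M₁ = 57, y₁ ≡ 6 mod 11. M₂ = 33, y₂ ≡ 15 mod 19. M₃ = 209, y₃ ≡ 2 mod 3. t = 7×57×6 + 12×33×15 + 1×209×2 ≡ 601 mod 627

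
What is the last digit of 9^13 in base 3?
By repeated squaring mod 3: 9^{1}≡0, 9^{2}≡0, 9^{4}≡0, 9^{8}≡0. Then 9^{13} = 9^{8+4+1} ≡ 0 × 0 × 0 ≡ 0 mod 3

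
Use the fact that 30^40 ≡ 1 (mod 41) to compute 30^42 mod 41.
By Fermat: 30^{40} ≡ 1 (mod 41). So 30^{42} = 30^{40} · 30^{2} ≡ 30^{2} ≡ 39 (mod 41)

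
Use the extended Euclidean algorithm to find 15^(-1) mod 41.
Extended GCD: 15(11) + 41(-4) = 1. So 15^(-1) ≡ 11 mod 41. Verify: 15 × 11 = 165 ≡ 1 mod 41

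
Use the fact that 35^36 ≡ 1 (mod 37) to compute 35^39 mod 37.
By Fermat: 35^{36} ≡ 1 (mod 37). So 35^{39} = 35^{36} · 35^{3} ≡ 35^{3} ≡ 29 (mod 37)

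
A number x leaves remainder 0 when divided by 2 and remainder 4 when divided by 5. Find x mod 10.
M = 2 × 5 = 10. M₁ = 5, y₁ ≡ 1 mod 2. M₂ = 2, y₂ ≡ 3 mod 5. x = 0×5×1 + 4×2×3 ≡ 4 mod 10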